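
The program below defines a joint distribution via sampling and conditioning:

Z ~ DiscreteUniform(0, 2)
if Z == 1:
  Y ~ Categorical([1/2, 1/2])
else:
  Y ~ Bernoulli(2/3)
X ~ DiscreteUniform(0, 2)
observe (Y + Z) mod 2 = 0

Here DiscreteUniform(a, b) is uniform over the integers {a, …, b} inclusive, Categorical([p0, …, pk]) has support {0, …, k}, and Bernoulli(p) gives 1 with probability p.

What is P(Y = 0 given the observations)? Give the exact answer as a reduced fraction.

Enumerate traces; 9 have nonzero weight after conditioning:
  (Z=0, Y=0, X=0) weight 1/27
  (Z=0, Y=0, X=1) weight 1/27
  (Z=0, Y=0, X=2) weight 1/27
  (Z=1, Y=1, X=0) weight 1/18
  (Z=1, Y=1, X=1) weight 1/18
  (Z=1, Y=1, X=2) weight 1/18
  (Z=2, Y=0, X=0) weight 1/27
  (Z=2, Y=0, X=1) weight 1/27
  … 1 more
Group by Y:
  weight(Y=0) = 2/9
  weight(Y=1) = 1/6
Total weight = 2/9 + 1/6 = 7/18
P(Y=0 | obs) = 2/9 / 7/18 = 4/7
P(Y=1 | obs) = 1/6 / 7/18 = 3/7

P(Y = 0 | obs) = 4/7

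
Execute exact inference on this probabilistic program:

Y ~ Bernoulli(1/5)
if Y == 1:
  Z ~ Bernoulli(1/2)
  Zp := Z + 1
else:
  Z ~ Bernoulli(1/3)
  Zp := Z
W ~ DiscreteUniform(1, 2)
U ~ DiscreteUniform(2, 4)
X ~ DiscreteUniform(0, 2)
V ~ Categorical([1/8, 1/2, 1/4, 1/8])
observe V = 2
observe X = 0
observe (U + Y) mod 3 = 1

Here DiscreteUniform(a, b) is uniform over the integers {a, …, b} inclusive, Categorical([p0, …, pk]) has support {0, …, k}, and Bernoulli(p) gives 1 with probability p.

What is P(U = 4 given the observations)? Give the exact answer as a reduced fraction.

Enumerate traces; 8 have nonzero weight after conditioning:
  (Y=0, Z=0, W=1, U=4, X=0, V=2) weight 1/135
  (Y=0, Z=0, W=2, U=4, X=0, V=2) weight 1/135
  (Y=0, Z=1, W=1, U=4, X=0, V=2) weight 1/270
  (Y=0, Z=1, W=2, U=4, X=0, V=2) weight 1/270
  (Y=1, Z=0, W=1, U=3, X=0, V=2) weight 1/720
  (Y=1, Z=0, W=2, U=3, X=0, V=2) weight 1/720
  (Y=1, Z=1, W=1, U=3, X=0, V=2) weight 1/720
  (Y=1, Z=1, W=2, U=3, X=0, V=2) weight 1/720
Group by U:
  weight(U=3) = 1/180
  weight(U=4) = 1/45
Total weight = 1/180 + 1/45 = 1/36
P(U=3 | obs) = 1/180 / 1/36 = 1/5
P(U=4 | obs) = 1/45 / 1/36 = 4/5

P(U = 4 | obs) = 4/5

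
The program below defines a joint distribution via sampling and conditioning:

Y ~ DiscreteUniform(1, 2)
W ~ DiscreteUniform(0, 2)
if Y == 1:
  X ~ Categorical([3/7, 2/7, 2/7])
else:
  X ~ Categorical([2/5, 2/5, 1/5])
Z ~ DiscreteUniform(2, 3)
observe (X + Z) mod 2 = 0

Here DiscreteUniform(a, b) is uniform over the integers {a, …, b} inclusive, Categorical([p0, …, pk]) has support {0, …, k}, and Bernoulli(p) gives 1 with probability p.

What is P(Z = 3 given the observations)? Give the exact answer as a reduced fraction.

P(Z = 3 | obs) = 12/35

Enumerate traces; 18 have nonzero weight after conditioning:
  (Y=1, W=0, X=0, Z=2) weight 1/28
  (Y=1, W=0, X=1, Z=3) weight 1/42
  (Y=1, W=0, X=2, Z=2) weight 1/42
  (Y=1, W=1, X=0, Z=2) weight 1/28
  (Y=1, W=1, X=1, Z=3) weight 1/42
  (Y=1, W=1, X=2, Z=2) weight 1/42
  (Y=1, W=2, X=0, Z=2) weight 1/28
  (Y=1, W=2, X=1, Z=3) weight 1/42
  … 10 more
Group by Z:
  weight(Z=2) = 23/70
  weight(Z=3) = 6/35
Total weight = 23/70 + 6/35 = 1/2
P(Z=2 | obs) = 23/70 / 1/2 = 23/35
P(Z=3 | obs) = 6/35 / 1/2 = 12/35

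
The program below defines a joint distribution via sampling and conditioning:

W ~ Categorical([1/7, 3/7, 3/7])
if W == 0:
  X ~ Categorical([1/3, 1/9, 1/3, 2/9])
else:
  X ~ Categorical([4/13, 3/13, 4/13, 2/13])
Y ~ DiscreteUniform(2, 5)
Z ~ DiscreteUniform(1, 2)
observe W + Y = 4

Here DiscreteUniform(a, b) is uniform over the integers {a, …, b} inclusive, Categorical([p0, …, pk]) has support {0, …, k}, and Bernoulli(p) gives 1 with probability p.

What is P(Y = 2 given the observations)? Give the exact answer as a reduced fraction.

P(Y = 2 | obs) = 3/7

Enumerate traces; 24 have nonzero weight after conditioning:
  (W=0, X=0, Y=4, Z=1) weight 1/168
  (W=0, X=0, Y=4, Z=2) weight 1/168
  (W=0, X=1, Y=4, Z=1) weight 1/504
  (W=0, X=1, Y=4, Z=2) weight 1/504
  (W=0, X=2, Y=4, Z=1) weight 1/168
  (W=0, X=2, Y=4, Z=2) weight 1/168
  (W=0, X=3, Y=4, Z=1) weight 1/252
  (W=0, X=3, Y=4, Z=2) weight 1/252
  (W=1, X=0, Y=3, Z=1) weight 3/182
  (W=2, X=0, Y=2, Z=1) weight 3/182
  … 14 more
Group by Y:
  weight(Y=2) = 3/28
  weight(Y=3) = 3/28
  weight(Y=4) = 1/28
Total weight = 3/28 + 3/28 + 1/28 = 1/4
P(Y=2 | obs) = 3/28 / 1/4 = 3/7
P(Y=3 | obs) = 3/28 / 1/4 = 3/7
P(Y=4 | obs) = 1/28 / 1/4 = 1/7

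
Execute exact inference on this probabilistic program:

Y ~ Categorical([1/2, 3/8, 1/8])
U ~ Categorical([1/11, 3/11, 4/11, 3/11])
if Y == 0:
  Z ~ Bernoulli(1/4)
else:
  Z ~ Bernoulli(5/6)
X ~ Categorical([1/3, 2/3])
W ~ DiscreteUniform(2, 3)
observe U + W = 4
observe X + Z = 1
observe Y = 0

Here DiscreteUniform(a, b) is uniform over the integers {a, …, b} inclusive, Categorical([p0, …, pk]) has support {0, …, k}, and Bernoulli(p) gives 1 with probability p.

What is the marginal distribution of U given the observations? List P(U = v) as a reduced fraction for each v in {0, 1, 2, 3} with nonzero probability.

Enumerate traces; 4 have nonzero weight after conditioning:
  (Y=0, U=1, Z=0, X=1, W=3) weight 3/88
  (Y=0, U=1, Z=1, X=0, W=3) weight 1/176
  (Y=0, U=2, Z=0, X=1, W=2) weight 1/22
  (Y=0, U=2, Z=1, X=0, W=2) weight 1/132
Group by U:
  weight(U=1) = 7/176
  weight(U=2) = 7/132
Total weight = 7/176 + 7/132 = 49/528
P(U=1 | obs) = 7/176 / 49/528 = 3/7
P(U=2 | obs) = 7/132 / 49/528 = 4/7

P(U=1) = 3/7, P(U=2) = 4/7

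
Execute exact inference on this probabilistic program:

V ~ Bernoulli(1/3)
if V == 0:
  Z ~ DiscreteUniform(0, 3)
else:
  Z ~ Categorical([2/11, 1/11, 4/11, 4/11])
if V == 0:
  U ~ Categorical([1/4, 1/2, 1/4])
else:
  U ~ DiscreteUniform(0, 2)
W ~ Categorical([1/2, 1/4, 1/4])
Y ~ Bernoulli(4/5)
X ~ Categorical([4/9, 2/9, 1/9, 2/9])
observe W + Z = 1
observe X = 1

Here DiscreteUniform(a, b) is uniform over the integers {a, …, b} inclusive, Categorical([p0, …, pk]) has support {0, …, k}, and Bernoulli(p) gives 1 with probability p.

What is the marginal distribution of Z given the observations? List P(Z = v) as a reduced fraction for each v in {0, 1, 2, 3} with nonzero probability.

Enumerate traces; 24 have nonzero weight after conditioning:
  (V=0, Z=0, U=0, W=1, Y=0, X=1) weight 1/2160
  (V=0, Z=0, U=0, W=1, Y=1, X=1) weight 1/540
  (V=0, Z=0, U=1, W=1, Y=0, X=1) weight 1/1080
  (V=0, Z=0, U=1, W=1, Y=1, X=1) weight 1/270
  (V=0, Z=0, U=2, W=1, Y=0, X=1) weight 1/2160
  (V=0, Z=0, U=2, W=1, Y=1, X=1) weight 1/540
  (V=0, Z=1, U=0, W=0, Y=0, X=1) weight 1/1080
  (V=0, Z=1, U=0, W=0, Y=1, X=1) weight 1/270
  … 16 more
Group by Z:
  weight(Z=0) = 5/396
  weight(Z=1) = 13/594
Total weight = 5/396 + 13/594 = 41/1188
P(Z=0 | obs) = 5/396 / 41/1188 = 15/41
P(Z=1 | obs) = 13/594 / 41/1188 = 26/41

P(Z=0) = 15/41, P(Z=1) = 26/41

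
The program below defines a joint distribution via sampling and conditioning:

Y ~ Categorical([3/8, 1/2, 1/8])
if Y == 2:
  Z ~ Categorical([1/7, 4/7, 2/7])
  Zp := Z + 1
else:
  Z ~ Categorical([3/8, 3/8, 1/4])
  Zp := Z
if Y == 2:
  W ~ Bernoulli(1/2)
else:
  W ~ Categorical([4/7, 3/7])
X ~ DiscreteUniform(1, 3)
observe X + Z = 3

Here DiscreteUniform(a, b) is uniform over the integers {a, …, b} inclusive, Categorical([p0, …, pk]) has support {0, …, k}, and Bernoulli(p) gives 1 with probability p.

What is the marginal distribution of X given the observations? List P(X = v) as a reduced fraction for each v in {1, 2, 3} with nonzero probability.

Enumerate traces; 18 have nonzero weight after conditioning:
  (Y=0, Z=0, W=0, X=3) weight 3/112
  (Y=0, Z=0, W=1, X=3) weight 9/448
  (Y=0, Z=1, W=0, X=2) weight 3/112
  (Y=0, Z=1, W=1, X=2) weight 9/448
  (Y=0, Z=2, W=0, X=1) weight 1/56
  (Y=0, Z=2, W=1, X=1) weight 3/224
  (Y=1, Z=0, W=0, X=3) weight 1/28
  (Y=1, Z=0, W=1, X=3) weight 3/112
  … 10 more
Group by X:
  weight(X=1) = 19/224
  weight(X=2) = 179/1344
  weight(X=3) = 155/1344
Total weight = 19/224 + 179/1344 + 155/1344 = 1/3
P(X=1 | obs) = 19/224 / 1/3 = 57/224
P(X=2 | obs) = 179/1344 / 1/3 = 179/448
P(X=3 | obs) = 155/1344 / 1/3 = 155/448

P(X=1) = 57/224, P(X=2) = 179/448, P(X=3) = 155/448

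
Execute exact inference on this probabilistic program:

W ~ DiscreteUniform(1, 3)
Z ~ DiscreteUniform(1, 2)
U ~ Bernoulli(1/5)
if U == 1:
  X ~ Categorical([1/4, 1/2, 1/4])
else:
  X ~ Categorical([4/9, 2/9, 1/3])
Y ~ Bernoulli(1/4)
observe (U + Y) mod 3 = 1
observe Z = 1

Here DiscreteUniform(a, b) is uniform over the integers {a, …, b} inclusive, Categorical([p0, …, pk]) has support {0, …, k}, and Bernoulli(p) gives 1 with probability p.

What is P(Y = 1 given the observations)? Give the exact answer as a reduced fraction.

P(Y = 1 | obs) = 4/7

Enumerate traces; 18 have nonzero weight after conditioning:
  (W=1, Z=1, U=0, X=0, Y=1) weight 2/135
  (W=1, Z=1, U=0, X=1, Y=1) weight 1/135
  (W=1, Z=1, U=0, X=2, Y=1) weight 1/90
  (W=1, Z=1, U=1, X=0, Y=0) weight 1/160
  (W=1, Z=1, U=1, X=1, Y=0) weight 1/80
  (W=1, Z=1, U=1, X=2, Y=0) weight 1/160
  (W=2, Z=1, U=0, X=0, Y=1) weight 2/135
  (W=2, Z=1, U=0, X=1, Y=1) weight 1/135
  … 10 more
Group by Y:
  weight(Y=0) = 3/40
  weight(Y=1) = 1/10
Total weight = 3/40 + 1/10 = 7/40
P(Y=0 | obs) = 3/40 / 7/40 = 3/7
P(Y=1 | obs) = 1/10 / 7/40 = 4/7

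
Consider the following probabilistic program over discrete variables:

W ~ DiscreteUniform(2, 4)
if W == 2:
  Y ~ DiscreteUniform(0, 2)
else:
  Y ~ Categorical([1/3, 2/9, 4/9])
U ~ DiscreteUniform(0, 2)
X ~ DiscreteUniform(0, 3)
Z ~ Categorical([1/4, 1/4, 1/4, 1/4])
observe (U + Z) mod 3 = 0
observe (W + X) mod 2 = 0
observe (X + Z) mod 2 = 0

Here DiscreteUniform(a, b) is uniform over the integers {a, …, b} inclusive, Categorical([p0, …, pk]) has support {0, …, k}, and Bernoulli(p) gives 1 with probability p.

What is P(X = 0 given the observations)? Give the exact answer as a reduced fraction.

P(X = 0 | obs) = 1/3

Enumerate traces; 36 have nonzero weight after conditioning:
  (W=2, Y=0, U=0, X=0, Z=0) weight 1/432
  (W=2, Y=0, U=0, X=2, Z=0) weight 1/432
  (W=2, Y=0, U=1, X=0, Z=2) weight 1/432
  (W=2, Y=0, U=1, X=2, Z=2) weight 1/432
  (W=2, Y=1, U=0, X=0, Z=0) weight 1/432
  (W=2, Y=1, U=0, X=2, Z=0) weight 1/432
  (W=2, Y=1, U=1, X=0, Z=2) weight 1/432
  (W=2, Y=1, U=1, X=2, Z=2) weight 1/432
  (W=3, Y=0, U=0, X=1, Z=3) weight 1/432
  (W=3, Y=0, U=0, X=3, Z=3) weight 1/432
  … 26 more
Group by X:
  weight(X=0) = 1/36
  weight(X=1) = 1/72
  weight(X=2) = 1/36
  weight(X=3) = 1/72
Total weight = 1/36 + 1/72 + 1/36 + 1/72 = 1/12
P(X=0 | obs) = 1/36 / 1/12 = 1/3
P(X=1 | obs) = 1/72 / 1/12 = 1/6
P(X=2 | obs) = 1/36 / 1/12 = 1/3
P(X=3 | obs) = 1/72 / 1/12 = 1/6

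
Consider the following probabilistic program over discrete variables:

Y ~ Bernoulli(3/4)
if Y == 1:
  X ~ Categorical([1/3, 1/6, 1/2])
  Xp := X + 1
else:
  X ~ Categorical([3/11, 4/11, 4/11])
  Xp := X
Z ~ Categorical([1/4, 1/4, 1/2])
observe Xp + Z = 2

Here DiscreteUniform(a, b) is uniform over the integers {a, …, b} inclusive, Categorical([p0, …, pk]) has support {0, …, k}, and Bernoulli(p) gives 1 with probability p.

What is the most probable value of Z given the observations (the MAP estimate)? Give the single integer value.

Enumerate traces; 5 have nonzero weight after conditioning:
  (Y=0, X=0, Z=2) weight 3/88
  (Y=0, X=1, Z=1) weight 1/44
  (Y=0, X=2, Z=0) weight 1/44
  (Y=1, X=0, Z=1) weight 1/16
  (Y=1, X=1, Z=0) weight 1/32
Group by Z:
  weight(Z=0) = 19/352
  weight(Z=1) = 15/176
  weight(Z=2) = 3/88
Total weight = 19/352 + 15/176 + 3/88 = 61/352
P(Z=0 | obs) = 19/352 / 61/352 = 19/61
P(Z=1 | obs) = 15/176 / 61/352 = 30/61
P(Z=2 | obs) = 3/88 / 61/352 = 12/61
argmax = 1

argmax_v P(Z = v | obs) = 1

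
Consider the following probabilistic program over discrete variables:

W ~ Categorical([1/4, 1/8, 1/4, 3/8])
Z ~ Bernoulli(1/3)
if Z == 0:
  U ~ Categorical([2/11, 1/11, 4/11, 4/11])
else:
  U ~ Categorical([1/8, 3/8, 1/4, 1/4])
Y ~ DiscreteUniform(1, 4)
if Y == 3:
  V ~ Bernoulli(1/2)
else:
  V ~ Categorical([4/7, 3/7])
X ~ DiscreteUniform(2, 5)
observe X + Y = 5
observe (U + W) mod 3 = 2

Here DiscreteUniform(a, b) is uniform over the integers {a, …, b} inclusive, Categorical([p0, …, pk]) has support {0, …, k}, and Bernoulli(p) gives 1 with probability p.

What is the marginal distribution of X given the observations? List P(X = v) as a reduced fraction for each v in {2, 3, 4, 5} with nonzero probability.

Enumerate traces; 60 have nonzero weight after conditioning:
  (W=0, Z=0, U=2, Y=1, V=0, X=4) weight 1/462
  (W=0, Z=0, U=2, Y=1, V=1, X=4) weight 1/616
  (W=0, Z=0, U=2, Y=2, V=0, X=3) weight 1/462
  (W=0, Z=0, U=2, Y=2, V=1, X=3) weight 1/616
  (W=0, Z=0, U=2, Y=3, V=0, X=2) weight 1/528
  (W=0, Z=0, U=2, Y=3, V=1, X=2) weight 1/528
  (W=0, Z=1, U=2, Y=1, V=0, X=4) weight 1/1344
  (W=0, Z=1, U=2, Y=1, V=1, X=4) weight 1/1792
  … 52 more
Group by X:
  weight(X=2) = 67/3072
  weight(X=3) = 67/3072
  weight(X=4) = 67/3072
Total weight = 67/3072 + 67/3072 + 67/3072 = 67/1024
P(X=2 | obs) = 67/3072 / 67/1024 = 1/3
P(X=3 | obs) = 67/3072 / 67/1024 = 1/3
P(X=4 | obs) = 67/3072 / 67/1024 = 1/3

P(X=2) = 1/3, P(X=3) = 1/3, P(X=4) = 1/3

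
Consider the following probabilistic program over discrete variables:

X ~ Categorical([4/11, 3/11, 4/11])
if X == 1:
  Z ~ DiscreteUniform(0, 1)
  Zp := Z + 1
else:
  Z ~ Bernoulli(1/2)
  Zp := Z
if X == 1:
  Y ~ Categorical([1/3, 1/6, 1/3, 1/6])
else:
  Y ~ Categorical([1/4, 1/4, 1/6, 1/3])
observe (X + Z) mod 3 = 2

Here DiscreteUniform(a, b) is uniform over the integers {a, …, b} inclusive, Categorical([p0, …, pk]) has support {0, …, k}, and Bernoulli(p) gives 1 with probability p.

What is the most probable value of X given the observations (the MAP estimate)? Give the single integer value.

argmax_v P(X = v | obs) = 2

Enumerate traces; 8 have nonzero weight after conditioning:
  (X=1, Z=1, Y=0) weight 1/22
  (X=1, Z=1, Y=1) weight 1/44
  (X=1, Z=1, Y=2) weight 1/22
  (X=1, Z=1, Y=3) weight 1/44
  (X=2, Z=0, Y=0) weight 1/22
  (X=2, Z=0, Y=1) weight 1/22
  (X=2, Z=0, Y=2) weight 1/33
  (X=2, Z=0, Y=3) weight 2/33
Group by X:
  weight(X=1) = 3/22
  weight(X=2) = 2/11
Total weight = 3/22 + 2/11 = 7/22
P(X=1 | obs) = 3/22 / 7/22 = 3/7
P(X=2 | obs) = 2/11 / 7/22 = 4/7
argmax = 2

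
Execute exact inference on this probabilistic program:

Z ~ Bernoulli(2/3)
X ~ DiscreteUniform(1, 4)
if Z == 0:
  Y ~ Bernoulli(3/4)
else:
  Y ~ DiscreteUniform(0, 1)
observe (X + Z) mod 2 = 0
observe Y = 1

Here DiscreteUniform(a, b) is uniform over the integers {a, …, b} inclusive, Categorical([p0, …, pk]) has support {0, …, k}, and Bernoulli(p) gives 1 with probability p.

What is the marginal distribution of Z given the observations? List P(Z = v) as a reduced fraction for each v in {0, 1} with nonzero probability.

Enumerate traces; 4 have nonzero weight after conditioning:
  (Z=0, X=2, Y=1) weight 1/16
  (Z=0, X=4, Y=1) weight 1/16
  (Z=1, X=1, Y=1) weight 1/12
  (Z=1, X=3, Y=1) weight 1/12
Group by Z:
  weight(Z=0) = 1/8
  weight(Z=1) = 1/6
Total weight = 1/8 + 1/6 = 7/24
P(Z=0 | obs) = 1/8 / 7/24 = 3/7
P(Z=1 | obs) = 1/6 / 7/24 = 4/7

P(Z=0) = 3/7, P(Z=1) = 4/7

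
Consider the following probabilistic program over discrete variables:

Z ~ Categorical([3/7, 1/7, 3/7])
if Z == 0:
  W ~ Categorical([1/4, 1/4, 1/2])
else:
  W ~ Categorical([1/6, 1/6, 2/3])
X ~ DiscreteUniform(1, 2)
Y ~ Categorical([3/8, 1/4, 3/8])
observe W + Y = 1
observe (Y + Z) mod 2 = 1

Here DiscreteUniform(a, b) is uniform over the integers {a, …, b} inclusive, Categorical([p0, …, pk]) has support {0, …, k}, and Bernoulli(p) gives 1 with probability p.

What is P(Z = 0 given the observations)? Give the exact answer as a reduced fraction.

Enumerate traces; 6 have nonzero weight after conditioning:
  (Z=0, W=0, X=1, Y=1) weight 3/224
  (Z=0, W=0, X=2, Y=1) weight 3/224
  (Z=1, W=1, X=1, Y=0) weight 1/224
  (Z=1, W=1, X=2, Y=0) weight 1/224
  (Z=2, W=0, X=1, Y=1) weight 1/112
  (Z=2, W=0, X=2, Y=1) weight 1/112
Group by Z:
  weight(Z=0) = 3/112
  weight(Z=1) = 1/112
  weight(Z=2) = 1/56
Total weight = 3/112 + 1/112 + 1/56 = 3/56
P(Z=0 | obs) = 3/112 / 3/56 = 1/2
P(Z=1 | obs) = 1/112 / 3/56 = 1/6
P(Z=2 | obs) = 1/56 / 3/56 = 1/3

P(Z = 0 | obs) = 1/2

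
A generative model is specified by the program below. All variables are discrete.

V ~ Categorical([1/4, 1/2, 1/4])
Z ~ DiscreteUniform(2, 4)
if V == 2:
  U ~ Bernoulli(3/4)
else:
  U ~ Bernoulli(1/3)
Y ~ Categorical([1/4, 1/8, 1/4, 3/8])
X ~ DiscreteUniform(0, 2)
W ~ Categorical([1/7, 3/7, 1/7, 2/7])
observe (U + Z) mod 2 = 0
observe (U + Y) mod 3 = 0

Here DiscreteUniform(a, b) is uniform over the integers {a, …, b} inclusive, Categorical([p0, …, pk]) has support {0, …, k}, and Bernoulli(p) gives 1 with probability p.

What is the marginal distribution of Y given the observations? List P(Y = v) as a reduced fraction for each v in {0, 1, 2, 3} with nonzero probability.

P(Y=0) = 9/26, P(Y=2) = 7/52, P(Y=3) = 27/52

Enumerate traces; 180 have nonzero weight after conditioning:
  (V=0, Z=2, U=0, Y=0, X=0, W=0) weight 1/1512
  (V=0, Z=2, U=0, Y=0, X=0, W=1) weight 1/504
  (V=0, Z=2, U=0, Y=0, X=0, W=2) weight 1/1512
  (V=0, Z=2, U=0, Y=0, X=0, W=3) weight 1/756
  (V=0, Z=2, U=0, Y=0, X=1, W=0) weight 1/1512
  (V=0, Z=2, U=0, Y=0, X=1, W=1) weight 1/504
  (V=0, Z=2, U=0, Y=0, X=1, W=2) weight 1/1512
  (V=0, Z=2, U=0, Y=0, X=1, W=3) weight 1/756
  (V=0, Z=2, U=0, Y=3, X=0, W=0) weight 1/1008
  (V=0, Z=3, U=1, Y=2, X=0, W=0) weight 1/3024
  … 170 more
Group by Y:
  weight(Y=0) = 3/32
  weight(Y=2) = 7/192
  weight(Y=3) = 9/64
Total weight = 3/32 + 7/192 + 9/64 = 13/48
P(Y=0 | obs) = 3/32 / 13/48 = 9/26
P(Y=2 | obs) = 7/192 / 13/48 = 7/52
P(Y=3 | obs) = 9/64 / 13/48 = 27/52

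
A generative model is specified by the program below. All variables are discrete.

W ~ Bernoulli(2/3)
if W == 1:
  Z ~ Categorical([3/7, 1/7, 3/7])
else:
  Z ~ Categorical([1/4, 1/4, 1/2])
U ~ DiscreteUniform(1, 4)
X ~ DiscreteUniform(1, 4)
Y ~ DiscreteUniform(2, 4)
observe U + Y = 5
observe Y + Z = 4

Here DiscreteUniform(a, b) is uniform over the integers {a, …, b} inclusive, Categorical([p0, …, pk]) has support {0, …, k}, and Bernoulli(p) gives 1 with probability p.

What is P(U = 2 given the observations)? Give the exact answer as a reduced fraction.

P(U = 2 | obs) = 5/28

Enumerate traces; 24 have nonzero weight after conditioning:
  (W=0, Z=0, U=1, X=1, Y=4) weight 1/576
  (W=0, Z=0, U=1, X=2, Y=4) weight 1/576
  (W=0, Z=0, U=1, X=3, Y=4) weight 1/576
  (W=0, Z=0, U=1, X=4, Y=4) weight 1/576
  (W=0, Z=1, U=2, X=1, Y=3) weight 1/576
  (W=0, Z=1, U=2, X=2, Y=3) weight 1/576
  (W=0, Z=1, U=2, X=3, Y=3) weight 1/576
  (W=0, Z=1, U=2, X=4, Y=3) weight 1/576
  (W=0, Z=2, U=3, X=1, Y=2) weight 1/288
  … 15 more
Group by U:
  weight(U=1) = 31/1008
  weight(U=2) = 5/336
  weight(U=3) = 19/504
Total weight = 31/1008 + 5/336 + 19/504 = 1/12
P(U=1 | obs) = 31/1008 / 1/12 = 31/84
P(U=2 | obs) = 5/336 / 1/12 = 5/28
P(U=3 | obs) = 19/504 / 1/12 = 19/42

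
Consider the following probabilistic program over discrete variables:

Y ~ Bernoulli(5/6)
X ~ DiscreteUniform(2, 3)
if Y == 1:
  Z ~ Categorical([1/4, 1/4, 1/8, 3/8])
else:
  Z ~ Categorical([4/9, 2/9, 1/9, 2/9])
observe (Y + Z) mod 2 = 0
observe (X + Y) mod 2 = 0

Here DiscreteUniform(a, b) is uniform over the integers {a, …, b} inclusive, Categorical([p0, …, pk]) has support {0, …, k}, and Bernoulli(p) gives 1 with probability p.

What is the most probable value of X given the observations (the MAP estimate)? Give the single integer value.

Enumerate traces; 4 have nonzero weight after conditioning:
  (Y=0, X=2, Z=0) weight 1/27
  (Y=0, X=2, Z=2) weight 1/108
  (Y=1, X=3, Z=1) weight 5/48
  (Y=1, X=3, Z=3) weight 5/32
Group by X:
  weight(X=2) = 5/108
  weight(X=3) = 25/96
Total weight = 5/108 + 25/96 = 265/864
P(X=2 | obs) = 5/108 / 265/864 = 8/53
P(X=3 | obs) = 25/96 / 265/864 = 45/53
argmax = 3

argmax_v P(X = v | obs) = 3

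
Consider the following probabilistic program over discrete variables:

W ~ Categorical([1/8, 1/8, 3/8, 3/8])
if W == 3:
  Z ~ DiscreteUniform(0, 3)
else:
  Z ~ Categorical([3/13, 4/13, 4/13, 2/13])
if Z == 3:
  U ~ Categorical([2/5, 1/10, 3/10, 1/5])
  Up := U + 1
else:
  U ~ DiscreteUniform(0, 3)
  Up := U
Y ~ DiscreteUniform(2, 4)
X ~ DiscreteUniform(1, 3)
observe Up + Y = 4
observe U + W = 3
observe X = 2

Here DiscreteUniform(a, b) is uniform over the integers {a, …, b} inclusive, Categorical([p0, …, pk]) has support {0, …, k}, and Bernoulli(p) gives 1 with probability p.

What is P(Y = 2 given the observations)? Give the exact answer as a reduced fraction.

P(Y = 2 | obs) = 268/1825

Enumerate traces; 11 have nonzero weight after conditioning:
  (W=1, Z=0, U=2, Y=2, X=2) weight 1/1248
  (W=1, Z=1, U=2, Y=2, X=2) weight 1/936
  (W=1, Z=2, U=2, Y=2, X=2) weight 1/936
  (W=2, Z=0, U=1, Y=3, X=2) weight 1/416
  (W=2, Z=1, U=1, Y=3, X=2) weight 1/312
  (W=2, Z=2, U=1, Y=3, X=2) weight 1/312
  (W=2, Z=3, U=1, Y=2, X=2) weight 1/1560
  (W=3, Z=0, U=0, Y=4, X=2) weight 1/384
  … 3 more
Group by Y:
  weight(Y=2) = 67/18720
  weight(Y=3) = 27/2080
  weight(Y=4) = 1/128
Total weight = 67/18720 + 27/2080 + 1/128 = 365/14976
P(Y=2 | obs) = 67/18720 / 365/14976 = 268/1825
P(Y=3 | obs) = 27/2080 / 365/14976 = 972/1825
P(Y=4 | obs) = 1/128 / 365/14976 = 117/365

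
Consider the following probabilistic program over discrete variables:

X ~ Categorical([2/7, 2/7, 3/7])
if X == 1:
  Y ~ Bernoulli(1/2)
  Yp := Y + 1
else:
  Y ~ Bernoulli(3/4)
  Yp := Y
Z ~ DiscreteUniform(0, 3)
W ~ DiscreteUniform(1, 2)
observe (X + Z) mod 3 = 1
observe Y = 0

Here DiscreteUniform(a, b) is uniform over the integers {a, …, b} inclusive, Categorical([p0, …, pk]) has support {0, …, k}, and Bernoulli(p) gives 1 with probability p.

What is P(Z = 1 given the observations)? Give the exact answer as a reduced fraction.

P(Z = 1 | obs) = 2/13

Enumerate traces; 8 have nonzero weight after conditioning:
  (X=0, Y=0, Z=1, W=1) weight 1/112
  (X=0, Y=0, Z=1, W=2) weight 1/112
  (X=1, Y=0, Z=0, W=1) weight 1/56
  (X=1, Y=0, Z=0, W=2) weight 1/56
  (X=1, Y=0, Z=3, W=1) weight 1/56
  (X=1, Y=0, Z=3, W=2) weight 1/56
  (X=2, Y=0, Z=2, W=1) weight 3/224
  (X=2, Y=0, Z=2, W=2) weight 3/224
Group by Z:
  weight(Z=0) = 1/28
  weight(Z=1) = 1/56
  weight(Z=2) = 3/112
  weight(Z=3) = 1/28
Total weight = 1/28 + 1/56 + 3/112 + 1/28 = 13/112
P(Z=0 | obs) = 1/28 / 13/112 = 4/13
P(Z=1 | obs) = 1/56 / 13/112 = 2/13
P(Z=2 | obs) = 3/112 / 13/112 = 3/13
P(Z=3 | obs) = 1/28 / 13/112 = 4/13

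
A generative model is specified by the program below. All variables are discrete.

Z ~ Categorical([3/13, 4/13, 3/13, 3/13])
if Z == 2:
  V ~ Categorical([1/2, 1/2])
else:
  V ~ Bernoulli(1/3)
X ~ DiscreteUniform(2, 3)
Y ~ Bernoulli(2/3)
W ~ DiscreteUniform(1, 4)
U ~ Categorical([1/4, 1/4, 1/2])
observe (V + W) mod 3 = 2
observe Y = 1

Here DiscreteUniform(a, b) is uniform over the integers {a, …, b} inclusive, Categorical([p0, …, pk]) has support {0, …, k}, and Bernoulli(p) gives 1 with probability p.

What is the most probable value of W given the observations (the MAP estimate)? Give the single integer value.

argmax_v P(W = v | obs) = 2

Enumerate traces; 72 have nonzero weight after conditioning:
  (Z=0, V=0, X=2, Y=1, W=2, U=0) weight 1/312
  (Z=0, V=0, X=2, Y=1, W=2, U=1) weight 1/312
  (Z=0, V=0, X=2, Y=1, W=2, U=2) weight 1/156
  (Z=0, V=0, X=3, Y=1, W=2, U=0) weight 1/312
  (Z=0, V=0, X=3, Y=1, W=2, U=1) weight 1/312
  (Z=0, V=0, X=3, Y=1, W=2, U=2) weight 1/156
  (Z=0, V=1, X=2, Y=1, W=1, U=0) weight 1/624
  (Z=0, V=1, X=2, Y=1, W=1, U=1) weight 1/624
  (Z=0, V=1, X=2, Y=1, W=4, U=0) weight 1/624
  … 63 more
Group by W:
  weight(W=1) = 29/468
  weight(W=2) = 49/468
  weight(W=4) = 29/468
Total weight = 29/468 + 49/468 + 29/468 = 107/468
P(W=1 | obs) = 29/468 / 107/468 = 29/107
P(W=2 | obs) = 49/468 / 107/468 = 49/107
P(W=4 | obs) = 29/468 / 107/468 = 29/107
argmax = 2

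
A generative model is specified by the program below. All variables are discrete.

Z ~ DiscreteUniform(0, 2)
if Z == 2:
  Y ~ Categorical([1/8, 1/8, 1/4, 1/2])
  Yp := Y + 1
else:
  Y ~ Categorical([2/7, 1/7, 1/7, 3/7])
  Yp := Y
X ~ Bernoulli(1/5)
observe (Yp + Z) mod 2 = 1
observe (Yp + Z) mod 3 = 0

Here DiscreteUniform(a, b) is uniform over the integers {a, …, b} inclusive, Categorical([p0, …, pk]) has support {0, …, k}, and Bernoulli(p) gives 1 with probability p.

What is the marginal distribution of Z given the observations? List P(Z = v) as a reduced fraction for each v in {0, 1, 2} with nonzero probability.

P(Z=0) = 8/13, P(Z=1) = 8/39, P(Z=2) = 7/39

Enumerate traces; 6 have nonzero weight after conditioning:
  (Z=0, Y=3, X=0) weight 4/35
  (Z=0, Y=3, X=1) weight 1/35
  (Z=1, Y=2, X=0) weight 4/105
  (Z=1, Y=2, X=1) weight 1/105
  (Z=2, Y=0, X=0) weight 1/30
  (Z=2, Y=0, X=1) weight 1/120
Group by Z:
  weight(Z=0) = 1/7
  weight(Z=1) = 1/21
  weight(Z=2) = 1/24
Total weight = 1/7 + 1/21 + 1/24 = 13/56
P(Z=0 | obs) = 1/7 / 13/56 = 8/13
P(Z=1 | obs) = 1/21 / 13/56 = 8/39
P(Z=2 | obs) = 1/24 / 13/56 = 7/39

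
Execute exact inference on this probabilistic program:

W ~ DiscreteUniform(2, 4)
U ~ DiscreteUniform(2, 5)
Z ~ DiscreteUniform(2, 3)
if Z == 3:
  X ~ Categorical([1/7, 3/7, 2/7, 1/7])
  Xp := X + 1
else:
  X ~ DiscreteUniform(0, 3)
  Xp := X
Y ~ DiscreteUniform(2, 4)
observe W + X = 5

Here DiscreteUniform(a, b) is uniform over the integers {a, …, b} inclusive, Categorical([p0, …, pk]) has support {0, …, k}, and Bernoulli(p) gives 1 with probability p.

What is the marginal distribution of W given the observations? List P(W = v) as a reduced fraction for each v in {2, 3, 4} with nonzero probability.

P(W=2) = 11/45, P(W=3) = 1/3, P(W=4) = 19/45

Enumerate traces; 72 have nonzero weight after conditioning:
  (W=2, U=2, Z=2, X=3, Y=2) weight 1/288
  (W=2, U=2, Z=2, X=3, Y=3) weight 1/288
  (W=2, U=2, Z=2, X=3, Y=4) weight 1/288
  (W=2, U=2, Z=3, X=3, Y=2) weight 1/504
  (W=2, U=2, Z=3, X=3, Y=3) weight 1/504
  (W=2, U=2, Z=3, X=3, Y=4) weight 1/504
  (W=2, U=3, Z=2, X=3, Y=2) weight 1/288
  (W=2, U=3, Z=2, X=3, Y=3) weight 1/288
  (W=3, U=2, Z=2, X=2, Y=2) weight 1/288
  (W=4, U=2, Z=2, X=1, Y=2) weight 1/288
  … 62 more
Group by W:
  weight(W=2) = 11/168
  weight(W=3) = 5/56
  weight(W=4) = 19/168
Total weight = 11/168 + 5/56 + 19/168 = 15/56
P(W=2 | obs) = 11/168 / 15/56 = 11/45
P(W=3 | obs) = 5/56 / 15/56 = 1/3
P(W=4 | obs) = 19/168 / 15/56 = 19/45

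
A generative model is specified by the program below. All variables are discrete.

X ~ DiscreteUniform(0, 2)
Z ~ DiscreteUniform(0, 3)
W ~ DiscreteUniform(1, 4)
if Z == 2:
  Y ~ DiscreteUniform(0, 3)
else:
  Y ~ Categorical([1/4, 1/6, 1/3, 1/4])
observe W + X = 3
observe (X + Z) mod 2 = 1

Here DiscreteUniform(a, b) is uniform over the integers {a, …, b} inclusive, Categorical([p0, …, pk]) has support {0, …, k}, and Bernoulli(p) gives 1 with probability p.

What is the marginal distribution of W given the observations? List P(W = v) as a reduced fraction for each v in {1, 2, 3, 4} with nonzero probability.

P(W=1) = 1/3, P(W=2) = 1/3, P(W=3) = 1/3

Enumerate traces; 24 have nonzero weight after conditioning:
  (X=0, Z=1, W=3, Y=0) weight 1/192
  (X=0, Z=1, W=3, Y=1) weight 1/288
  (X=0, Z=1, W=3, Y=2) weight 1/144
  (X=0, Z=1, W=3, Y=3) weight 1/192
  (X=0, Z=3, W=3, Y=0) weight 1/192
  (X=0, Z=3, W=3, Y=1) weight 1/288
  (X=0, Z=3, W=3, Y=2) weight 1/144
  (X=0, Z=3, W=3, Y=3) weight 1/192
  (X=1, Z=0, W=2, Y=0) weight 1/192
  (X=2, Z=1, W=1, Y=0) weight 1/192
  … 14 more
Group by W:
  weight(W=1) = 1/24
  weight(W=2) = 1/24
  weight(W=3) = 1/24
Total weight = 1/24 + 1/24 + 1/24 = 1/8
P(W=1 | obs) = 1/24 / 1/8 = 1/3
P(W=2 | obs) = 1/24 / 1/8 = 1/3
P(W=3 | obs) = 1/24 / 1/8 = 1/3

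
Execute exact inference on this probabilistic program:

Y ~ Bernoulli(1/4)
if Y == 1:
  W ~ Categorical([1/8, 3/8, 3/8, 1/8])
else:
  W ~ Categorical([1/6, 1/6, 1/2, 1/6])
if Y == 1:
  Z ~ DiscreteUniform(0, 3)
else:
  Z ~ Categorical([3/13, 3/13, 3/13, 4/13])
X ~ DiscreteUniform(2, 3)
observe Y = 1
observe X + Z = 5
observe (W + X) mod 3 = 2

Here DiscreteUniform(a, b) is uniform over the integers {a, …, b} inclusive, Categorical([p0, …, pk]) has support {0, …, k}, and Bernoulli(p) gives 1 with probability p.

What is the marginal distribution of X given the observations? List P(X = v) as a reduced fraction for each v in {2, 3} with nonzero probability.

Enumerate traces; 3 have nonzero weight after conditioning:
  (Y=1, W=0, Z=3, X=2) weight 1/256
  (Y=1, W=2, Z=2, X=3) weight 3/256
  (Y=1, W=3, Z=3, X=2) weight 1/256
Group by X:
  weight(X=2) = 1/128
  weight(X=3) = 3/256
Total weight = 1/128 + 3/256 = 5/256
P(X=2 | obs) = 1/128 / 5/256 = 2/5
P(X=3 | obs) = 3/256 / 5/256 = 3/5

P(X=2) = 2/5, P(X=3) = 3/5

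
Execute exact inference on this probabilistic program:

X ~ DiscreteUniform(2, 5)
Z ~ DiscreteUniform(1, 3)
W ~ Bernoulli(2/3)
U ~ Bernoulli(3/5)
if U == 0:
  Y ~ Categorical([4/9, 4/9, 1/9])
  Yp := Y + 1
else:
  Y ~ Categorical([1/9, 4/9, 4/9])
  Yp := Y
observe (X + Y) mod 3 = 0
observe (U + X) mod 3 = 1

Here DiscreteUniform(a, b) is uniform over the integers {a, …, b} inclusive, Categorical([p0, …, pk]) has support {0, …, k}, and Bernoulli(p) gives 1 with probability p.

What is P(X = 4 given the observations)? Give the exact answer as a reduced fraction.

Enumerate traces; 12 have nonzero weight after conditioning:
  (X=3, Z=1, W=0, U=1, Y=0) weight 1/540
  (X=3, Z=1, W=1, U=1, Y=0) weight 1/270
  (X=3, Z=2, W=0, U=1, Y=0) weight 1/540
  (X=3, Z=2, W=1, U=1, Y=0) weight 1/270
  (X=3, Z=3, W=0, U=1, Y=0) weight 1/540
  (X=3, Z=3, W=1, U=1, Y=0) weight 1/270
  (X=4, Z=1, W=0, U=0, Y=2) weight 1/810
  (X=4, Z=1, W=1, U=0, Y=2) weight 1/405
  … 4 more
Group by X:
  weight(X=3) = 1/60
  weight(X=4) = 1/90
Total weight = 1/60 + 1/90 = 1/36
P(X=3 | obs) = 1/60 / 1/36 = 3/5
P(X=4 | obs) = 1/90 / 1/36 = 2/5

P(X = 4 | obs) = 2/5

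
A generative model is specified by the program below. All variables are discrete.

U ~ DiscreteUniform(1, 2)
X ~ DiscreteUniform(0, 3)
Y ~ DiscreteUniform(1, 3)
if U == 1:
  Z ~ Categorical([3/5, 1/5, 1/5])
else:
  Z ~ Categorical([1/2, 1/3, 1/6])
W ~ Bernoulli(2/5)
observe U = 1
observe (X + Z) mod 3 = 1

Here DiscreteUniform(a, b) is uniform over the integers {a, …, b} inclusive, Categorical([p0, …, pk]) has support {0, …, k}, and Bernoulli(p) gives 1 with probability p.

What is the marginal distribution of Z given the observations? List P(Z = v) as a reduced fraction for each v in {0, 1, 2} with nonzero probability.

Enumerate traces; 24 have nonzero weight after conditioning:
  (U=1, X=0, Y=1, Z=1, W=0) weight 1/200
  (U=1, X=0, Y=1, Z=1, W=1) weight 1/300
  (U=1, X=0, Y=2, Z=1, W=0) weight 1/200
  (U=1, X=0, Y=2, Z=1, W=1) weight 1/300
  (U=1, X=0, Y=3, Z=1, W=0) weight 1/200
  (U=1, X=0, Y=3, Z=1, W=1) weight 1/300
  (U=1, X=1, Y=1, Z=0, W=0) weight 3/200
  (U=1, X=1, Y=1, Z=0, W=1) weight 1/100
  (U=1, X=2, Y=1, Z=2, W=0) weight 1/200
  … 15 more
Group by Z:
  weight(Z=0) = 3/40
  weight(Z=1) = 1/20
  weight(Z=2) = 1/40
Total weight = 3/40 + 1/20 + 1/40 = 3/20
P(Z=0 | obs) = 3/40 / 3/20 = 1/2
P(Z=1 | obs) = 1/20 / 3/20 = 1/3
P(Z=2 | obs) = 1/40 / 3/20 = 1/6

P(Z=0) = 1/2, P(Z=1) = 1/3, P(Z=2) = 1/6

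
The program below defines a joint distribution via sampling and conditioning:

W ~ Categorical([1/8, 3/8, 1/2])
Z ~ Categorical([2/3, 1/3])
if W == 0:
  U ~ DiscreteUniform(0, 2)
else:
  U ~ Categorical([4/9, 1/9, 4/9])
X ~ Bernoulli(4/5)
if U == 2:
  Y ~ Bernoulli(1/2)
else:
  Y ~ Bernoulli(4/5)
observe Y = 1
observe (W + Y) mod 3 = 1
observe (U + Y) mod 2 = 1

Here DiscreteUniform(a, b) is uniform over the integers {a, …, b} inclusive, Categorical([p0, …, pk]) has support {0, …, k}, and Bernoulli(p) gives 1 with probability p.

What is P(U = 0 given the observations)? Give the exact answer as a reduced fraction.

Enumerate traces; 8 have nonzero weight after conditioning:
  (W=0, Z=0, U=0, X=0, Y=1) weight 1/225
  (W=0, Z=0, U=0, X=1, Y=1) weight 4/225
  (W=0, Z=0, U=2, X=0, Y=1) weight 1/360
  (W=0, Z=0, U=2, X=1, Y=1) weight 1/90
  (W=0, Z=1, U=0, X=0, Y=1) weight 1/450
  (W=0, Z=1, U=0, X=1, Y=1) weight 2/225
  (W=0, Z=1, U=2, X=0, Y=1) weight 1/720
  (W=0, Z=1, U=2, X=1, Y=1) weight 1/180
Group by U:
  weight(U=0) = 1/30
  weight(U=2) = 1/48
Total weight = 1/30 + 1/48 = 13/240
P(U=0 | obs) = 1/30 / 13/240 = 8/13
P(U=2 | obs) = 1/48 / 13/240 = 5/13

P(U = 0 | obs) = 8/13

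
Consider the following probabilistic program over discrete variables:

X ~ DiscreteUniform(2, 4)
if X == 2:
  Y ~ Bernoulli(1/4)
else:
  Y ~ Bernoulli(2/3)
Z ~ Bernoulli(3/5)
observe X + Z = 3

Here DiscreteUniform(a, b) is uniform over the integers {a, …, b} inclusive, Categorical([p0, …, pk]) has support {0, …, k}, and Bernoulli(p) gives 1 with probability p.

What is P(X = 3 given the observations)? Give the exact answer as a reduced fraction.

Enumerate traces; 4 have nonzero weight after conditioning:
  (X=2, Y=0, Z=1) weight 3/20
  (X=2, Y=1, Z=1) weight 1/20
  (X=3, Y=0, Z=0) weight 2/45
  (X=3, Y=1, Z=0) weight 4/45
Group by X:
  weight(X=2) = 1/5
  weight(X=3) = 2/15
Total weight = 1/5 + 2/15 = 1/3
P(X=2 | obs) = 1/5 / 1/3 = 3/5
P(X=3 | obs) = 2/15 / 1/3 = 2/5

P(X = 3 | obs) = 2/5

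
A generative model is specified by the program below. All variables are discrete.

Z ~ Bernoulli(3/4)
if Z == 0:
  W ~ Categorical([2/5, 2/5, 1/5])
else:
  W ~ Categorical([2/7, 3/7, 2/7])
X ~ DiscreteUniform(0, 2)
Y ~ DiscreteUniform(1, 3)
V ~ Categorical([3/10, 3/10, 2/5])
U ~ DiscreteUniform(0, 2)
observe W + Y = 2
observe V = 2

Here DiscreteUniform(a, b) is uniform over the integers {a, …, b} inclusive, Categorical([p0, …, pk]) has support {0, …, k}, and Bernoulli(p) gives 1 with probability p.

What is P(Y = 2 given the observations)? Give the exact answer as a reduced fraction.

Enumerate traces; 36 have nonzero weight after conditioning:
  (Z=0, W=0, X=0, Y=2, V=2, U=0) weight 1/675
  (Z=0, W=0, X=0, Y=2, V=2, U=1) weight 1/675
  (Z=0, W=0, X=0, Y=2, V=2, U=2) weight 1/675
  (Z=0, W=0, X=1, Y=2, V=2, U=0) weight 1/675
  (Z=0, W=0, X=1, Y=2, V=2, U=1) weight 1/675
  (Z=0, W=0, X=1, Y=2, V=2, U=2) weight 1/675
  (Z=0, W=0, X=2, Y=2, V=2, U=0) weight 1/675
  (Z=0, W=0, X=2, Y=2, V=2, U=1) weight 1/675
  (Z=0, W=1, X=0, Y=1, V=2, U=0) weight 1/675
  … 27 more
Group by Y:
  weight(Y=1) = 59/1050
  weight(Y=2) = 22/525
Total weight = 59/1050 + 22/525 = 103/1050
P(Y=1 | obs) = 59/1050 / 103/1050 = 59/103
P(Y=2 | obs) = 22/525 / 103/1050 = 44/103

P(Y = 2 | obs) = 44/103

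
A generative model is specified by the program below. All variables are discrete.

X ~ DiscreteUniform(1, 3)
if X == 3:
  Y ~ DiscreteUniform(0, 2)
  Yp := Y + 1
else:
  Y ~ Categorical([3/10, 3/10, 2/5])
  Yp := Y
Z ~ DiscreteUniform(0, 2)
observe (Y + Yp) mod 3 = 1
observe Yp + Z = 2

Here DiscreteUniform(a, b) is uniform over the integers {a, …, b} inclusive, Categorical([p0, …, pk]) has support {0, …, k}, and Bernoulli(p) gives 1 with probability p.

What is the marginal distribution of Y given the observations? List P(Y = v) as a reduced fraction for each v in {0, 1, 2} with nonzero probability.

Enumerate traces; 3 have nonzero weight after conditioning:
  (X=1, Y=2, Z=0) weight 2/45
  (X=2, Y=2, Z=0) weight 2/45
  (X=3, Y=0, Z=1) weight 1/27
Group by Y:
  weight(Y=0) = 1/27
  weight(Y=2) = 4/45
Total weight = 1/27 + 4/45 = 17/135
P(Y=0 | obs) = 1/27 / 17/135 = 5/17
P(Y=2 | obs) = 4/45 / 17/135 = 12/17

P(Y=0) = 5/17, P(Y=2) = 12/17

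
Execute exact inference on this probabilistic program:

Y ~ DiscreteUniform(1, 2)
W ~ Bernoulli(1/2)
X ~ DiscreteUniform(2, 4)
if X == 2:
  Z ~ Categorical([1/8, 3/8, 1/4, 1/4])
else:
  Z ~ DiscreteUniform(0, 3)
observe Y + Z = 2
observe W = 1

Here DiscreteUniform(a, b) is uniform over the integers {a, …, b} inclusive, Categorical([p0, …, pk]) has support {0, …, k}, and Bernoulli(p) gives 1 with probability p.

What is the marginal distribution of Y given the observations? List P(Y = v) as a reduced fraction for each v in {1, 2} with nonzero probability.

Enumerate traces; 6 have nonzero weight after conditioning:
  (Y=1, W=1, X=2, Z=1) weight 1/32
  (Y=1, W=1, X=3, Z=1) weight 1/48
  (Y=1, W=1, X=4, Z=1) weight 1/48
  (Y=2, W=1, X=2, Z=0) weight 1/96
  (Y=2, W=1, X=3, Z=0) weight 1/48
  (Y=2, W=1, X=4, Z=0) weight 1/48
Group by Y:
  weight(Y=1) = 7/96
  weight(Y=2) = 5/96
Total weight = 7/96 + 5/96 = 1/8
P(Y=1 | obs) = 7/96 / 1/8 = 7/12
P(Y=2 | obs) = 5/96 / 1/8 = 5/12

P(Y=1) = 7/12, P(Y=2) = 5/12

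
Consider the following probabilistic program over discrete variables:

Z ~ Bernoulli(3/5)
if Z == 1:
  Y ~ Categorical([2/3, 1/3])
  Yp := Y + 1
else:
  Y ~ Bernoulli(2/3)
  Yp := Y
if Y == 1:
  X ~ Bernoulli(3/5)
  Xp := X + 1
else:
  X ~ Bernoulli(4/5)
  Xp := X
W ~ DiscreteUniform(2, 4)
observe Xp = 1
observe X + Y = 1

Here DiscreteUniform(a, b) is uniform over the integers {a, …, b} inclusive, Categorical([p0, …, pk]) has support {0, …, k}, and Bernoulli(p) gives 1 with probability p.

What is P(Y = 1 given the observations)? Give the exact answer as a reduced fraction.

Enumerate traces; 12 have nonzero weight after conditioning:
  (Z=0, Y=0, X=1, W=2) weight 8/225
  (Z=0, Y=0, X=1, W=3) weight 8/225
  (Z=0, Y=0, X=1, W=4) weight 8/225
  (Z=0, Y=1, X=0, W=2) weight 8/225
  (Z=0, Y=1, X=0, W=3) weight 8/225
  (Z=0, Y=1, X=0, W=4) weight 8/225
  (Z=1, Y=0, X=1, W=2) weight 8/75
  (Z=1, Y=0, X=1, W=3) weight 8/75
  … 4 more
Group by Y:
  weight(Y=0) = 32/75
  weight(Y=1) = 14/75
Total weight = 32/75 + 14/75 = 46/75
P(Y=0 | obs) = 32/75 / 46/75 = 16/23
P(Y=1 | obs) = 14/75 / 46/75 = 7/23

P(Y = 1 | obs) = 7/23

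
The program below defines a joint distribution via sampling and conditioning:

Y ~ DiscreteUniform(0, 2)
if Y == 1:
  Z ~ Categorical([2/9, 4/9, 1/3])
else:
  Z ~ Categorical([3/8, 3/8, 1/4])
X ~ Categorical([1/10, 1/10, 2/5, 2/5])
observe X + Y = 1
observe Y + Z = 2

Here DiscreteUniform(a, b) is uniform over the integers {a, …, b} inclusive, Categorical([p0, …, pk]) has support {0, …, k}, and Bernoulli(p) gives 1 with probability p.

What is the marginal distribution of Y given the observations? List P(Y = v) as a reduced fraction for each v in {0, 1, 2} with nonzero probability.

P(Y=0) = 9/25, P(Y=1) = 16/25

Enumerate traces; 2 have nonzero weight after conditioning:
  (Y=0, Z=2, X=1) weight 1/120
  (Y=1, Z=1, X=0) weight 2/135
Group by Y:
  weight(Y=0) = 1/120
  weight(Y=1) = 2/135
Total weight = 1/120 + 2/135 = 5/216
P(Y=0 | obs) = 1/120 / 5/216 = 9/25
P(Y=1 | obs) = 2/135 / 5/216 = 16/25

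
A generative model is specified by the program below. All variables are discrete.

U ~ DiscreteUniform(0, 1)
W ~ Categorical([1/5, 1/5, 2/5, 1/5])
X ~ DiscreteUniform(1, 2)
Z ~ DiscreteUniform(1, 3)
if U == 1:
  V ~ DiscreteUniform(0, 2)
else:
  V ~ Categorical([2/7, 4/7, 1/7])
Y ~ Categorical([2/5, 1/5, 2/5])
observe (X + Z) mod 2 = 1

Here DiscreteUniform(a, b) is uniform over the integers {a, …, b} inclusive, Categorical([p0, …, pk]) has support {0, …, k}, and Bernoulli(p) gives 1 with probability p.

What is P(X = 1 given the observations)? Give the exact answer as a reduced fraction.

Enumerate traces; 216 have nonzero weight after conditioning:
  (U=0, W=0, X=1, Z=2, V=0, Y=0) weight 1/525
  (U=0, W=0, X=1, Z=2, V=0, Y=1) weight 1/1050
  (U=0, W=0, X=1, Z=2, V=0, Y=2) weight 1/525
  (U=0, W=0, X=1, Z=2, V=1, Y=0) weight 2/525
  (U=0, W=0, X=1, Z=2, V=1, Y=1) weight 1/525
  (U=0, W=0, X=1, Z=2, V=1, Y=2) weight 2/525
  (U=0, W=0, X=1, Z=2, V=2, Y=0) weight 1/1050
  (U=0, W=0, X=1, Z=2, V=2, Y=1) weight 1/2100
  (U=0, W=0, X=2, Z=1, V=0, Y=0) weight 1/525
  … 207 more
Group by X:
  weight(X=1) = 1/6
  weight(X=2) = 1/3
Total weight = 1/6 + 1/3 = 1/2
P(X=1 | obs) = 1/6 / 1/2 = 1/3
P(X=2 | obs) = 1/3 / 1/2 = 2/3

P(X = 1 | obs) = 1/3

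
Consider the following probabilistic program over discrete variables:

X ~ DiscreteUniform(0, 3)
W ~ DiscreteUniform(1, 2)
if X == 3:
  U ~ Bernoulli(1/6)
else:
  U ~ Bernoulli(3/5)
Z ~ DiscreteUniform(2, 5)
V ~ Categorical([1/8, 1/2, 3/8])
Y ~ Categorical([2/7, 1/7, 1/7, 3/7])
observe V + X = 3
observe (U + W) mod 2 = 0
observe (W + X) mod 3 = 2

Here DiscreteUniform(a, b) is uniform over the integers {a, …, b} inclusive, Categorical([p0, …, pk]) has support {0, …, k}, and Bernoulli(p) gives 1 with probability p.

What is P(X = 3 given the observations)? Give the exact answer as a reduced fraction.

Enumerate traces; 32 have nonzero weight after conditioning:
  (X=1, W=1, U=1, Z=2, V=2, Y=0) weight 9/4480
  (X=1, W=1, U=1, Z=2, V=2, Y=1) weight 9/8960
  (X=1, W=1, U=1, Z=2, V=2, Y=2) weight 9/8960
  (X=1, W=1, U=1, Z=2, V=2, Y=3) weight 27/8960
  (X=1, W=1, U=1, Z=3, V=2, Y=0) weight 9/4480
  (X=1, W=1, U=1, Z=3, V=2, Y=1) weight 9/8960
  (X=1, W=1, U=1, Z=3, V=2, Y=2) weight 9/8960
  (X=1, W=1, U=1, Z=3, V=2, Y=3) weight 27/8960
  (X=3, W=2, U=0, Z=2, V=0, Y=0) weight 5/5376
  … 23 more
Group by X:
  weight(X=1) = 9/320
  weight(X=3) = 5/384
Total weight = 9/320 + 5/384 = 79/1920
P(X=1 | obs) = 9/320 / 79/1920 = 54/79
P(X=3 | obs) = 5/384 / 79/1920 = 25/79

P(X = 3 | obs) = 25/79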